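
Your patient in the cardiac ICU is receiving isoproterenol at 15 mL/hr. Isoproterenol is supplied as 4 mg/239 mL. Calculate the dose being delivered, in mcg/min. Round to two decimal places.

4.18 mcg/min

Concentration = 4 mg ÷ 239 mL = 0.0167364 mg/mL = 16.7364 mcg/mL
Drug rate = 15 mL/hr × 16.7364 mcg/mL = 251.046 mcg/hr
251.046 mcg/hr ÷ 60 min/hr = 4.1841 mcg/min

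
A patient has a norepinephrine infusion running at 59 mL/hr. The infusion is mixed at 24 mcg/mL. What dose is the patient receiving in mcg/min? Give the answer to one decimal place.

23.6 mcg/min

Drug rate = 59 mL/hr × 24 mcg/mL = 1416 mcg/hr
1416 mcg/hr ÷ 60 min/hr = 23.6 mcg/min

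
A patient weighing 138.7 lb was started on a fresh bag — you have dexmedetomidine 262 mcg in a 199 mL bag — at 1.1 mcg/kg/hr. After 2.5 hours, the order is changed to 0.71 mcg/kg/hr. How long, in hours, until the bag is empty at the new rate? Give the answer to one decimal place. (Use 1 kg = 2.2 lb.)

Initial rate:
Weight = 138.7 lb ÷ 2.2 lb/kg = 63.04545 kg
Dose = 1.1 mcg/kg/hr × 63.04545 kg = 69.35 mcg/hr
Concentration = 262 mcg ÷ 199 mL = 1.316583 mcg/mL
Rate = 69.35 mcg/hr ÷ 1.316583 mcg/mL = 52.67424 mL/hr
Volume infused so far = 52.67424 mL/hr × 2.5 hr = 131.6856 mL
Volume remaining = 199 − 131.6856 = 67.31441 mL
New rate:
Dose = 0.71 mcg/kg/hr × 63.04545 kg = 44.76227 mcg/hr
Rate = 44.76227 mcg/hr ÷ 1.316583 mcg/mL = 33.99883 mL/hr
Time remaining = 67.31441 mL ÷ 33.99883 mL/hr = 1.979904 hr

2.0 hours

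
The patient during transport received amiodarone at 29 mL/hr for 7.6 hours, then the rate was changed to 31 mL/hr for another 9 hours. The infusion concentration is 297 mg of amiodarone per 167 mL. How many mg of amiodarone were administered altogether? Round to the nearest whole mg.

Concentration = 297 mg ÷ 167 mL = 1.778443 mg/mL
Stage 1: 29 mL/hr × 7.6 hr = 220.4 mL → 220.4 mL × 1.778443 mg/mL = 391.9689 mg
Stage 2: 31 mL/hr × 9 hr = 279 mL → 279 mL × 1.778443 mg/mL = 496.1856 mg
Total = 391.9689 + 496.1856 = 888.1545 mg

888 mg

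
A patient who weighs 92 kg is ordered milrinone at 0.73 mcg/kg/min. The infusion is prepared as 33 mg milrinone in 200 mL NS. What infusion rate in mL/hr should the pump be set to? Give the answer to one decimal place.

24.4 mL/hr

Dose = 0.73 mcg/kg/min × 92 kg = 67.16 mcg/min
67.16 mcg/min × 60 min/hr = 4029.6 mcg/hr
Concentration = 33 mg ÷ 200 mL = 0.165 mg/mL = 165 mcg/mL
Rate = 4029.6 mcg/hr ÷ 165 mcg/mL = 24.42182 mL/hr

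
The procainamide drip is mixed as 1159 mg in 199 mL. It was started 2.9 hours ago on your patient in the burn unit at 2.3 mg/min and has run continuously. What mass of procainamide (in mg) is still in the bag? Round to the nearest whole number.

2.3 mg/min × 60 min/hr = 138 mg/hr
Concentration = 1159 mg ÷ 199 mL = 5.824121 mg/mL
Rate = 138 mg/hr ÷ 5.824121 mg/mL = 23.69456 mL/hr
Volume infused = 23.69456 mL/hr × 2.9 hr = 68.71424 mL
Volume remaining = 199 − 68.71424 = 130.2858 mL
Drug remaining = 130.2858 mL × 5.824121 mg/mL = 758.8 mg

759 mg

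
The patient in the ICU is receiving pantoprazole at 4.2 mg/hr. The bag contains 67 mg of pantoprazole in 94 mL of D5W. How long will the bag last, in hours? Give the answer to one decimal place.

16.0 hours

Concentration = 67 mg ÷ 94 mL = 0.712766 mg/mL
Rate = 4.2 mg/hr ÷ 0.712766 mg/mL = 5.892537 mL/hr
Duration = 94 mL ÷ 5.892537 mL/hr = 15.95238 hr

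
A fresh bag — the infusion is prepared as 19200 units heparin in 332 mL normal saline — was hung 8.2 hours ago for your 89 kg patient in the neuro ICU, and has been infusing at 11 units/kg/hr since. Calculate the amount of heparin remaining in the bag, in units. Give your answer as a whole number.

Dose = 11 units/kg/hr × 89 kg = 979 units/hr
Concentration = 19200 units ÷ 332 mL = 57.83133 units/mL
Rate = 979 units/hr ÷ 57.83133 units/mL = 16.92854 mL/hr
Volume infused = 16.92854 mL/hr × 8.2 hr = 138.814 mL
Volume remaining = 332 − 138.814 = 193.186 mL
Drug remaining = 193.186 mL × 57.83133 units/mL = 11172.2 units

11172 units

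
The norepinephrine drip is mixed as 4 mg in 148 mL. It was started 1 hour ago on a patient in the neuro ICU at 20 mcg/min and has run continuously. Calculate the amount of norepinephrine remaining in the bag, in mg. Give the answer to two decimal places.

2.80 mg

20 mcg/min × 60 min/hr = 1200 mcg/hr
Concentration = 4 mg ÷ 148 mL = 0.02702703 mg/mL = 27.02703 mcg/mL
Rate = 1200 mcg/hr ÷ 27.02703 mcg/mL = 44.4 mL/hr
Volume infused = 44.4 mL/hr × 1 hr = 44.4 mL
Volume remaining = 148 − 44.4 = 103.6 mL
Drug remaining = 103.6 mL × 27.02703 mcg/mL = 2800 mcg = 2.8 mg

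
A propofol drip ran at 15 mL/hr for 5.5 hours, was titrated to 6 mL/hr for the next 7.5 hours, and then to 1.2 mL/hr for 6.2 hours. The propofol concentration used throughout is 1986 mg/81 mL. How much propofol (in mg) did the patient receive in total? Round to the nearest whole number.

3309 mg

Concentration = 1986 mg ÷ 81 mL = 24.51852 mg/mL
Stage 1: 15 mL/hr × 5.5 hr = 82.5 mL → 82.5 mL × 24.51852 mg/mL = 2022.778 mg
Stage 2: 6 mL/hr × 7.5 hr = 45 mL → 45 mL × 24.51852 mg/mL = 1103.333 mg
Stage 3: 1.2 mL/hr × 6.2 hr = 7.44 mL → 7.44 mL × 24.51852 mg/mL = 182.4178 mg
Total = 2022.778 + 1103.333 + 182.4178 = 3308.529 mg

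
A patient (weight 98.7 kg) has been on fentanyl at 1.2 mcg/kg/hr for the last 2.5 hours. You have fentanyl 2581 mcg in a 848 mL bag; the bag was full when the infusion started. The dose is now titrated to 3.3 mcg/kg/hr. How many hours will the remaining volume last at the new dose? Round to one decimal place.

Initial rate:
Dose = 1.2 mcg/kg/hr × 98.7 kg = 118.44 mcg/hr
Concentration = 2581 mcg ÷ 848 mL = 3.043632 mcg/mL
Rate = 118.44 mcg/hr ÷ 3.043632 mcg/mL = 38.91403 mL/hr
Volume infused so far = 38.91403 mL/hr × 2.5 hr = 97.28508 mL
Volume remaining = 848 − 97.28508 = 750.7149 mL
New rate:
Dose = 3.3 mcg/kg/hr × 98.7 kg = 325.71 mcg/hr
Rate = 325.71 mcg/hr ÷ 3.043632 mcg/mL = 107.0136 mL/hr
Time remaining = 750.7149 mL ÷ 107.0136 mL/hr = 7.015136 hr

7.0 hours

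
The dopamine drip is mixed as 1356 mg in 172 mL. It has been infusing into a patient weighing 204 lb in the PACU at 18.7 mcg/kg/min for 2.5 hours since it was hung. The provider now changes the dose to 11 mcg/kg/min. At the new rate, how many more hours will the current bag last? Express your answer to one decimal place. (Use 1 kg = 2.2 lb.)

Initial rate:
Weight = 204 lb ÷ 2.2 lb/kg = 92.72727 kg
Dose = 18.7 mcg/kg/min × 92.72727 kg = 1734 mcg/min
1734 mcg/min × 60 min/hr = 104040 mcg/hr
Concentration = 1356 mg ÷ 172 mL = 7.883721 mg/mL = 7883.721 mcg/mL
Rate = 104040 mcg/hr ÷ 7883.721 mcg/mL = 13.19681 mL/hr
Volume infused so far = 13.19681 mL/hr × 2.5 hr = 32.99204 mL
Volume remaining = 172 − 32.99204 = 139.008 mL
New rate:
Dose = 11 mcg/kg/min × 92.72727 kg = 1020 mcg/min
1020 mcg/min × 60 min/hr = 61200 mcg/hr
Rate = 61200 mcg/hr ÷ 7883.721 mcg/mL = 7.762832 mL/hr
Time remaining = 139.008 mL ÷ 7.762832 mL/hr = 17.90686 hr

17.9 hours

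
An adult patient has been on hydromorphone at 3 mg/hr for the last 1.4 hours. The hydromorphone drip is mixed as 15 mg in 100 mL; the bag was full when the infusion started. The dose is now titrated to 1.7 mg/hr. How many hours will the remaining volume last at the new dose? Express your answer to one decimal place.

Initial rate:
Concentration = 15 mg ÷ 100 mL = 0.15 mg/mL
Rate = 3 mg/hr ÷ 0.15 mg/mL = 20 mL/hr
Volume infused so far = 20 mL/hr × 1.4 hr = 28 mL
Volume remaining = 100 − 28 = 72 mL
New rate:
Rate = 1.7 mg/hr ÷ 0.15 mg/mL = 11.33333 mL/hr
Time remaining = 72 mL ÷ 11.33333 mL/hr = 6.352941 hr

6.4 hours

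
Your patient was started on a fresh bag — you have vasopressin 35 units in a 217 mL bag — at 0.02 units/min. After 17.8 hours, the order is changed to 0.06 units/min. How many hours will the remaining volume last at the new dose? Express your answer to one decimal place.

Initial rate:
0.02 units/min × 60 min/hr = 1.2 units/hr
Concentration = 35 units ÷ 217 mL = 0.1612903 units/mL
Rate = 1.2 units/hr ÷ 0.1612903 units/mL = 7.44 mL/hr
Volume infused so far = 7.44 mL/hr × 17.8 hr = 132.432 mL
Volume remaining = 217 − 132.432 = 84.568 mL
New rate:
0.06 units/min × 60 min/hr = 3.6 units/hr
Rate = 3.6 units/hr ÷ 0.1612903 units/mL = 22.32 mL/hr
Time remaining = 84.568 mL ÷ 22.32 mL/hr = 3.788889 hr

3.8 hours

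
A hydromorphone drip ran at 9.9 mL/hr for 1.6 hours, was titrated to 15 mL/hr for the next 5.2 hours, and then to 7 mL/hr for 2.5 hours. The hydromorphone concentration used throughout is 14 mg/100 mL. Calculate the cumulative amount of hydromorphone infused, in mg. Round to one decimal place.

15.6 mg

Concentration = 14 mg ÷ 100 mL = 0.14 mg/mL
Stage 1: 9.9 mL/hr × 1.6 hr = 15.84 mL → 15.84 mL × 0.14 mg/mL = 2.2176 mg
Stage 2: 15 mL/hr × 5.2 hr = 78 mL → 78 mL × 0.14 mg/mL = 10.92 mg
Stage 3: 7 mL/hr × 2.5 hr = 17.5 mL → 17.5 mL × 0.14 mg/mL = 2.45 mg
Total = 2.2176 + 10.92 + 2.45 = 15.5876 mg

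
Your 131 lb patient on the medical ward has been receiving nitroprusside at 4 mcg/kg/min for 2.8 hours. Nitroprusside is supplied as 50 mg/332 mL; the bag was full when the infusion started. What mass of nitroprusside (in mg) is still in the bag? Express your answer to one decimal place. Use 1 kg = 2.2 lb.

10.0 mg

Weight = 131 lb ÷ 2.2 lb/kg = 59.54545 kg
Dose = 4 mcg/kg/min × 59.54545 kg = 238.1818 mcg/min
238.1818 mcg/min × 60 min/hr = 14290.91 mcg/hr
Concentration = 50 mg ÷ 332 mL = 0.1506024 mg/mL = 150.6024 mcg/mL
Rate = 14290.91 mcg/hr ÷ 150.6024 mcg/mL = 94.89164 mL/hr
Volume infused = 94.89164 mL/hr × 2.8 hr = 265.6966 mL
Volume remaining = 332 − 265.6966 = 66.30342 mL
Drug remaining = 66.30342 mL × 150.6024 mcg/mL = 9985.455 mcg = 9.985455 mg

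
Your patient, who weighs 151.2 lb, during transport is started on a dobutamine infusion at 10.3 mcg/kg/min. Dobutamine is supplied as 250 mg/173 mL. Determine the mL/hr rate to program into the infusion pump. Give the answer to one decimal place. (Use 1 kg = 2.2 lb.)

Weight = 151.2 lb ÷ 2.2 lb/kg = 68.72727 kg
Dose = 10.3 mcg/kg/min × 68.72727 kg = 707.8909 mcg/min
707.8909 mcg/min × 60 min/hr = 42473.45 mcg/hr
Concentration = 250 mg ÷ 173 mL = 1.445087 mg/mL = 1445.087 mcg/mL
Rate = 42473.45 mcg/hr ÷ 1445.087 mcg/mL = 29.39163 mL/hr

29.4 mL/hr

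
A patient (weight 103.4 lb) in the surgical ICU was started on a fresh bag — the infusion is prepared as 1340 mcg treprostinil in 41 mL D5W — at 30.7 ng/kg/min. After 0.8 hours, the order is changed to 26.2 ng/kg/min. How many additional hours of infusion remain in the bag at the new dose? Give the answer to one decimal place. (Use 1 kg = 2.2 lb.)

Initial rate:
Weight = 103.4 lb ÷ 2.2 lb/kg = 47 kg
Dose = 30.7 ng/kg/min × 47 kg = 1442.9 ng/min
1442.9 ng/min × 60 min/hr = 86574 ng/hr
Concentration = 1340 mcg ÷ 41 mL = 32.68293 mcg/mL = 32682.93 ng/mL
Rate = 86574 ng/hr ÷ 32682.93 ng/mL = 2.648906 mL/hr
Volume infused so far = 2.648906 mL/hr × 0.8 hr = 2.119125 mL
Volume remaining = 41 − 2.119125 = 38.88088 mL
New rate:
Dose = 26.2 ng/kg/min × 47 kg = 1231.4 ng/min
1231.4 ng/min × 60 min/hr = 73884 ng/hr
Rate = 73884 ng/hr ÷ 32682.93 ng/mL = 2.26063 mL/hr
Time remaining = 38.88088 mL ÷ 2.26063 mL/hr = 17.19913 hr

17.2 hours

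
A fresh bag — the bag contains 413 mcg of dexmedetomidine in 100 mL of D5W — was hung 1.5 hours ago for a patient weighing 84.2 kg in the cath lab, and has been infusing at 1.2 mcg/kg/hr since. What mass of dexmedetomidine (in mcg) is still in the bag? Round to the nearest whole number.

Dose = 1.2 mcg/kg/hr × 84.2 kg = 101.04 mcg/hr
Concentration = 413 mcg ÷ 100 mL = 4.13 mcg/mL
Rate = 101.04 mcg/hr ÷ 4.13 mcg/mL = 24.46489 mL/hr
Volume infused = 24.46489 mL/hr × 1.5 hr = 36.69734 mL
Volume remaining = 100 − 36.69734 = 63.30266 mL
Drug remaining = 63.30266 mL × 4.13 mcg/mL = 261.44 mcg

261 mcg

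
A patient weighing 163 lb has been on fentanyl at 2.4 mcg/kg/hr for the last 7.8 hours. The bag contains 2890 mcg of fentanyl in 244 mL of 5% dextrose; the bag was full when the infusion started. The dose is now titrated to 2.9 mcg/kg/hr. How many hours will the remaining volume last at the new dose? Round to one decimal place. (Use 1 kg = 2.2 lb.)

Initial rate:
Weight = 163 lb ÷ 2.2 lb/kg = 74.09091 kg
Dose = 2.4 mcg/kg/hr × 74.09091 kg = 177.8182 mcg/hr
Concentration = 2890 mcg ÷ 244 mL = 11.84426 mcg/mL
Rate = 177.8182 mcg/hr ÷ 11.84426 mcg/mL = 15.01302 mL/hr
Volume infused so far = 15.01302 mL/hr × 7.8 hr = 117.1016 mL
Volume remaining = 244 − 117.1016 = 126.8984 mL
New rate:
Dose = 2.9 mcg/kg/hr × 74.09091 kg = 214.8636 mcg/hr
Rate = 214.8636 mcg/hr ÷ 11.84426 mcg/mL = 18.14074 mL/hr
Time remaining = 126.8984 mL ÷ 18.14074 mL/hr = 6.995219 hr

7.0 hours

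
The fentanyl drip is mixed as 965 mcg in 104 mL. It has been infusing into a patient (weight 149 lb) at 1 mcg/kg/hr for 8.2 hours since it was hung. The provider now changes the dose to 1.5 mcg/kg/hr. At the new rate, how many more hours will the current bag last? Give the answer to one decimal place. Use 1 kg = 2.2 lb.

4.0 hours

Initial rate:
Weight = 149 lb ÷ 2.2 lb/kg = 67.72727 kg
Dose = 1 mcg/kg/hr × 67.72727 kg = 67.72727 mcg/hr
Concentration = 965 mcg ÷ 104 mL = 9.278846 mcg/mL
Rate = 67.72727 mcg/hr ÷ 9.278846 mcg/mL = 7.299105 mL/hr
Volume infused so far = 7.299105 mL/hr × 8.2 hr = 59.85266 mL
Volume remaining = 104 − 59.85266 = 44.14734 mL
New rate:
Dose = 1.5 mcg/kg/hr × 67.72727 kg = 101.5909 mcg/hr
Rate = 101.5909 mcg/hr ÷ 9.278846 mcg/mL = 10.94866 mL/hr
Time remaining = 44.14734 mL ÷ 10.94866 mL/hr = 4.032215 hr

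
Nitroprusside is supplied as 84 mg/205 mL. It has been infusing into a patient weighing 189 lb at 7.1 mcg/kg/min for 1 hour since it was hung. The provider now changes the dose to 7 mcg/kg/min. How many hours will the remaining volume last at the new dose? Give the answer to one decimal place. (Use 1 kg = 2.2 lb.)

1.3 hours

Initial rate:
Weight = 189 lb ÷ 2.2 lb/kg = 85.90909 kg
Dose = 7.1 mcg/kg/min × 85.90909 kg = 609.9545 mcg/min
609.9545 mcg/min × 60 min/hr = 36597.27 mcg/hr
Concentration = 84 mg ÷ 205 mL = 0.4097561 mg/mL = 409.7561 mcg/mL
Rate = 36597.27 mcg/hr ÷ 409.7561 mcg/mL = 89.31477 mL/hr
Volume infused so far = 89.31477 mL/hr × 1 hr = 89.31477 mL
Volume remaining = 205 − 89.31477 = 115.6852 mL
New rate:
Dose = 7 mcg/kg/min × 85.90909 kg = 601.3636 mcg/min
601.3636 mcg/min × 60 min/hr = 36081.82 mcg/hr
Rate = 36081.82 mcg/hr ÷ 409.7561 mcg/mL = 88.05682 mL/hr
Time remaining = 115.6852 mL ÷ 88.05682 mL/hr = 1.313757 hr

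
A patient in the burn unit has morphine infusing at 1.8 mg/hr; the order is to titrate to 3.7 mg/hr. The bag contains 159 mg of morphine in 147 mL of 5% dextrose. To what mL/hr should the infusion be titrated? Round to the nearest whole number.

3 mL/hr

Concentration = 159 mg ÷ 147 mL = 1.081633 mg/mL
Rate = 3.7 mg/hr ÷ 1.081633 mg/mL = 3.420755 mL/hr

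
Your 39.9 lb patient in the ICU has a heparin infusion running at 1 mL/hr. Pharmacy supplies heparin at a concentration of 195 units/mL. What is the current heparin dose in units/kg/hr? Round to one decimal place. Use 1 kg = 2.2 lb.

Weight = 39.9 lb ÷ 2.2 lb/kg = 18.13636 kg
Drug rate = 1 mL/hr × 195 units/mL = 195 units/hr
195 units/hr ÷ 18.13636 kg = 10.75188 units/kg/hr

10.8 units/kg/hr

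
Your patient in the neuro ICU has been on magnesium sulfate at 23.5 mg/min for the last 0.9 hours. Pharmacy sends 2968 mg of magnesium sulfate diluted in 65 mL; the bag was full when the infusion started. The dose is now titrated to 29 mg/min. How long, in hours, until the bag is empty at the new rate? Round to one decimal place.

1.0 hours

Initial rate:
23.5 mg/min × 60 min/hr = 1410 mg/hr
Concentration = 2968 mg ÷ 65 mL = 45.66154 mg/mL
Rate = 1410 mg/hr ÷ 45.66154 mg/mL = 30.87938 mL/hr
Volume infused so far = 30.87938 mL/hr × 0.9 hr = 27.79144 mL
Volume remaining = 65 − 27.79144 = 37.20856 mL
New rate:
29 mg/min × 60 min/hr = 1740 mg/hr
Rate = 1740 mg/hr ÷ 45.66154 mg/mL = 38.10647 mL/hr
Time remaining = 37.20856 mL ÷ 38.10647 mL/hr = 0.9764368 hr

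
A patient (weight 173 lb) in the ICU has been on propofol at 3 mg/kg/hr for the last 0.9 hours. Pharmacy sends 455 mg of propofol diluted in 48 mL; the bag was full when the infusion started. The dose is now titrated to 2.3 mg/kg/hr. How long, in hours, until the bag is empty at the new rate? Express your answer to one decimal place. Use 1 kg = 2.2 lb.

1.3 hours

Initial rate:
Weight = 173 lb ÷ 2.2 lb/kg = 78.63636 kg
Dose = 3 mg/kg/hr × 78.63636 kg = 235.9091 mg/hr
Concentration = 455 mg ÷ 48 mL = 9.479167 mg/mL
Rate = 235.9091 mg/hr ÷ 9.479167 mg/mL = 24.88711 mL/hr
Volume infused so far = 24.88711 mL/hr × 0.9 hr = 22.3984 mL
Volume remaining = 48 − 22.3984 = 25.6016 mL
New rate:
Dose = 2.3 mg/kg/hr × 78.63636 kg = 180.8636 mg/hr
Rate = 180.8636 mg/hr ÷ 9.479167 mg/mL = 19.08012 mL/hr
Time remaining = 25.6016 mL ÷ 19.08012 mL/hr = 1.341794 hr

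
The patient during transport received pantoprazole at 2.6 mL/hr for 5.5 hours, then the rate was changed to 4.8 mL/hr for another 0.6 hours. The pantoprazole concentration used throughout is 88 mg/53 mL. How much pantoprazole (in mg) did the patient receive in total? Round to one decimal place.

28.5 mg

Concentration = 88 mg ÷ 53 mL = 1.660377 mg/mL
Stage 1: 2.6 mL/hr × 5.5 hr = 14.3 mL → 14.3 mL × 1.660377 mg/mL = 23.7434 mg
Stage 2: 4.8 mL/hr × 0.6 hr = 2.88 mL → 2.88 mL × 1.660377 mg/mL = 4.781887 mg
Total = 23.7434 + 4.781887 = 28.52528 mg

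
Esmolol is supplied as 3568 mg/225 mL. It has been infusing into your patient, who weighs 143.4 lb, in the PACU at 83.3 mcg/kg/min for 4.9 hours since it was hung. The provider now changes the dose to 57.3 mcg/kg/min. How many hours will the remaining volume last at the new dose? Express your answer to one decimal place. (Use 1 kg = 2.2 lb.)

Initial rate:
Weight = 143.4 lb ÷ 2.2 lb/kg = 65.18182 kg
Dose = 83.3 mcg/kg/min × 65.18182 kg = 5429.645 mcg/min
5429.645 mcg/min × 60 min/hr = 325778.7 mcg/hr
Concentration = 3568 mg ÷ 225 mL = 15.85778 mg/mL = 15857.78 mcg/mL
Rate = 325778.7 mcg/hr ÷ 15857.78 mcg/mL = 20.54378 mL/hr
Volume infused so far = 20.54378 mL/hr × 4.9 hr = 100.6645 mL
Volume remaining = 225 − 100.6645 = 124.3355 mL
New rate:
Dose = 57.3 mcg/kg/min × 65.18182 kg = 3734.918 mcg/min
3734.918 mcg/min × 60 min/hr = 224095.1 mcg/hr
Rate = 224095.1 mcg/hr ÷ 15857.78 mcg/mL = 14.13156 mL/hr
Time remaining = 124.3355 mL ÷ 14.13156 mL/hr = 8.798427 hr

8.8 hours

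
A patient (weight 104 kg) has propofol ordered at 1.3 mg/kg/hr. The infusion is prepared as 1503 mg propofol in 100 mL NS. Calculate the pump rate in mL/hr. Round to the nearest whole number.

9 mL/hr

Dose = 1.3 mg/kg/hr × 104 kg = 135.2 mg/hr
Concentration = 1503 mg ÷ 100 mL = 15.03 mg/mL
Rate = 135.2 mg/hr ÷ 15.03 mg/mL = 8.995343 mL/hr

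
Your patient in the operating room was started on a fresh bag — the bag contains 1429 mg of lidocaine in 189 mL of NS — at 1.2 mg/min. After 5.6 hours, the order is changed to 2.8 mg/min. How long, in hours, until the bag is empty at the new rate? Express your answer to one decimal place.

6.1 hours

Initial rate:
1.2 mg/min × 60 min/hr = 72 mg/hr
Concentration = 1429 mg ÷ 189 mL = 7.560847 mg/mL
Rate = 72 mg/hr ÷ 7.560847 mg/mL = 9.522743 mL/hr
Volume infused so far = 9.522743 mL/hr × 5.6 hr = 53.32736 mL
Volume remaining = 189 − 53.32736 = 135.6726 mL
New rate:
2.8 mg/min × 60 min/hr = 168 mg/hr
Rate = 168 mg/hr ÷ 7.560847 mg/mL = 22.21973 mL/hr
Time remaining = 135.6726 mL ÷ 22.21973 mL/hr = 6.105952 hr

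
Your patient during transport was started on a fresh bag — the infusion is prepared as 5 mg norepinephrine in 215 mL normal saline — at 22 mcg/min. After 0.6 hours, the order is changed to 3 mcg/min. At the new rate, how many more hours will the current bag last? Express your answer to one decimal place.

Initial rate:
22 mcg/min × 60 min/hr = 1320 mcg/hr
Concentration = 5 mg ÷ 215 mL = 0.02325581 mg/mL = 23.25581 mcg/mL
Rate = 1320 mcg/hr ÷ 23.25581 mcg/mL = 56.76 mL/hr
Volume infused so far = 56.76 mL/hr × 0.6 hr = 34.056 mL
Volume remaining = 215 − 34.056 = 180.944 mL
New rate:
3 mcg/min × 60 min/hr = 180 mcg/hr
Rate = 180 mcg/hr ÷ 23.25581 mcg/mL = 7.74 mL/hr
Time remaining = 180.944 mL ÷ 7.74 mL/hr = 23.37778 hr

23.4 hours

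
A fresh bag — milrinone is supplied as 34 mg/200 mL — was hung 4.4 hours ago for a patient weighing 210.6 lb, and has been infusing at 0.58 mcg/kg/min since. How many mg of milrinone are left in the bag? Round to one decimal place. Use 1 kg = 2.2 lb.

Weight = 210.6 lb ÷ 2.2 lb/kg = 95.72727 kg
Dose = 0.58 mcg/kg/min × 95.72727 kg = 55.52182 mcg/min
55.52182 mcg/min × 60 min/hr = 3331.309 mcg/hr
Concentration = 34 mg ÷ 200 mL = 0.17 mg/mL = 170 mcg/mL
Rate = 3331.309 mcg/hr ÷ 170 mcg/mL = 19.59594 mL/hr
Volume infused = 19.59594 mL/hr × 4.4 hr = 86.22212 mL
Volume remaining = 200 − 86.22212 = 113.7779 mL
Drug remaining = 113.7779 mL × 170 mcg/mL = 19342.24 mcg = 19.34224 mg

19.3 mg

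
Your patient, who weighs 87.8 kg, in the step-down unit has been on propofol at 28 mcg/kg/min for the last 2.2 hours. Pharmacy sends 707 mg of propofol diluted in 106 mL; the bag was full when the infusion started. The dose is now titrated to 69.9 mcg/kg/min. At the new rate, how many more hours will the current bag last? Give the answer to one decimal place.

Initial rate:
Dose = 28 mcg/kg/min × 87.8 kg = 2458.4 mcg/min
2458.4 mcg/min × 60 min/hr = 147504 mcg/hr
Concentration = 707 mg ÷ 106 mL = 6.669811 mg/mL = 6669.811 mcg/mL
Rate = 147504 mcg/hr ÷ 6669.811 mcg/mL = 22.11517 mL/hr
Volume infused so far = 22.11517 mL/hr × 2.2 hr = 48.65337 mL
Volume remaining = 106 − 48.65337 = 57.34663 mL
New rate:
Dose = 69.9 mcg/kg/min × 87.8 kg = 6137.22 mcg/min
6137.22 mcg/min × 60 min/hr = 368233.2 mcg/hr
Rate = 368233.2 mcg/hr ÷ 6669.811 mcg/mL = 55.20894 mL/hr
Time remaining = 57.34663 mL ÷ 55.20894 mL/hr = 1.03872 hr

1.0 hours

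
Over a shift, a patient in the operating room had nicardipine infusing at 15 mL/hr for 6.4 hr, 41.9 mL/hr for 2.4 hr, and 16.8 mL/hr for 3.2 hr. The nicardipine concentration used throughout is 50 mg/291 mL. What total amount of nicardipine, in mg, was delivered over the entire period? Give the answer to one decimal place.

Concentration = 50 mg ÷ 291 mL = 0.1718213 mg/mL
Stage 1: 15 mL/hr × 6.4 hr = 96 mL → 96 mL × 0.1718213 mg/mL = 16.49485 mg
Stage 2: 41.9 mL/hr × 2.4 hr = 100.56 mL → 100.56 mL × 0.1718213 mg/mL = 17.27835 mg
Stage 3: 16.8 mL/hr × 3.2 hr = 53.76 mL → 53.76 mL × 0.1718213 mg/mL = 9.237113 mg
Total = 16.49485 + 17.27835 + 9.237113 = 43.01031 mg

43.0 mg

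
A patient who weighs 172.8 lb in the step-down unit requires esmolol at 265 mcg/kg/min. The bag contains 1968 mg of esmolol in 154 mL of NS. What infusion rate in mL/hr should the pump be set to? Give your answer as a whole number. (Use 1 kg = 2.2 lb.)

Weight = 172.8 lb ÷ 2.2 lb/kg = 78.54545 kg
Dose = 265 mcg/kg/min × 78.54545 kg = 20814.55 mcg/min
20814.55 mcg/min × 60 min/hr = 1248873 mcg/hr
Concentration = 1968 mg ÷ 154 mL = 12.77922 mg/mL = 12779.22 mcg/mL
Rate = 1248873 mcg/hr ÷ 12779.22 mcg/mL = 97.72683 mL/hr

98 mL/hr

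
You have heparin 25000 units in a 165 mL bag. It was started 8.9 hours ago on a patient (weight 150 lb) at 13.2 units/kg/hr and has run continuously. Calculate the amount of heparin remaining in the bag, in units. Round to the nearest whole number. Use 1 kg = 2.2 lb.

Weight = 150 lb ÷ 2.2 lb/kg = 68.18182 kg
Dose = 13.2 units/kg/hr × 68.18182 kg = 900 units/hr
Concentration = 25000 units ÷ 165 mL = 151.5152 units/mL
Rate = 900 units/hr ÷ 151.5152 units/mL = 5.94 mL/hr
Volume infused = 5.94 mL/hr × 8.9 hr = 52.866 mL
Volume remaining = 165 − 52.866 = 112.134 mL
Drug remaining = 112.134 mL × 151.5152 units/mL = 16990 units

16990 units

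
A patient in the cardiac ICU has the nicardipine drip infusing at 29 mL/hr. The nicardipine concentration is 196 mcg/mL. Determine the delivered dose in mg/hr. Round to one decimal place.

Concentration = 196 mcg/mL = 0.196 mg/mL
Drug rate = 29 mL/hr × 0.196 mg/mL = 5.684 mg/hr

5.7 mg/hr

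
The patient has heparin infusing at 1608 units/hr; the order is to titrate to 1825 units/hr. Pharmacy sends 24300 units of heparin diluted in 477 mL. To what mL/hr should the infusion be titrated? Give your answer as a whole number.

Concentration = 24300 units ÷ 477 mL = 50.9434 units/mL
Rate = 1825 units/hr ÷ 50.9434 units/mL = 35.82407 mL/hr

36 mL/hr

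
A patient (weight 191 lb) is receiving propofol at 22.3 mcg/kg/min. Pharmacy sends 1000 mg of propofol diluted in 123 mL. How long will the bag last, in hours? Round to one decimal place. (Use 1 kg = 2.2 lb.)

8.6 hours

Weight = 191 lb ÷ 2.2 lb/kg = 86.81818 kg
Dose = 22.3 mcg/kg/min × 86.81818 kg = 1936.045 mcg/min
1936.045 mcg/min × 60 min/hr = 116162.7 mcg/hr
Concentration = 1000 mg ÷ 123 mL = 8.130081 mg/mL = 8130.081 mcg/mL
Rate = 116162.7 mcg/hr ÷ 8130.081 mcg/mL = 14.28802 mL/hr
Duration = 123 mL ÷ 14.28802 mL/hr = 8.608613 hr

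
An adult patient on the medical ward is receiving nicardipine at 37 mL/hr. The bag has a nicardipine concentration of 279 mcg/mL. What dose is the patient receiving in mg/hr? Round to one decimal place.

Concentration = 279 mcg/mL = 0.279 mg/mL
Drug rate = 37 mL/hr × 0.279 mg/mL = 10.323 mg/hr

10.3 mg/hr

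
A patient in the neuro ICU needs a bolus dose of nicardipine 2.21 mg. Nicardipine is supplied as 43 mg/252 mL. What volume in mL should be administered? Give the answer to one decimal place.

Concentration = 43 mg ÷ 252 mL = 0.1706349 mg/mL
Volume = 2.21 mg ÷ 0.1706349 mg/mL = 12.95163 mL

13.0 mL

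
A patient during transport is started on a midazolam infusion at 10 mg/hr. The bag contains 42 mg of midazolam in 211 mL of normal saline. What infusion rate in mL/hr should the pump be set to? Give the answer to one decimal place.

Concentration = 42 mg ÷ 211 mL = 0.1990521 mg/mL
Rate = 10 mg/hr ÷ 0.1990521 mg/mL = 50.2381 mL/hr

50.2 mL/hr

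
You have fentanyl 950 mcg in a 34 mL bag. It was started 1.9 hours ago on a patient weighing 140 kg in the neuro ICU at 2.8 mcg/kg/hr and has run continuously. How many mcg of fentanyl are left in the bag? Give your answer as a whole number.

205 mcg

Dose = 2.8 mcg/kg/hr × 140 kg = 392 mcg/hr
Concentration = 950 mcg ÷ 34 mL = 27.94118 mcg/mL
Rate = 392 mcg/hr ÷ 27.94118 mcg/mL = 14.02947 mL/hr
Volume infused = 14.02947 mL/hr × 1.9 hr = 26.656 mL
Volume remaining = 34 − 26.656 = 7.344 mL
Drug remaining = 7.344 mL × 27.94118 mcg/mL = 205.2 mcg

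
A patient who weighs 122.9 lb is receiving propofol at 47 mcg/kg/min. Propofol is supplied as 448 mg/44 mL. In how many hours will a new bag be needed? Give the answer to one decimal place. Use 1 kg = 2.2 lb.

Weight = 122.9 lb ÷ 2.2 lb/kg = 55.86364 kg
Dose = 47 mcg/kg/min × 55.86364 kg = 2625.591 mcg/min
2625.591 mcg/min × 60 min/hr = 157535.5 mcg/hr
Concentration = 448 mg ÷ 44 mL = 10.18182 mg/mL = 10181.82 mcg/mL
Rate = 157535.5 mcg/hr ÷ 10181.82 mcg/mL = 15.47223 mL/hr
Duration = 44 mL ÷ 15.47223 mL/hr = 2.843804 hr

2.8 hours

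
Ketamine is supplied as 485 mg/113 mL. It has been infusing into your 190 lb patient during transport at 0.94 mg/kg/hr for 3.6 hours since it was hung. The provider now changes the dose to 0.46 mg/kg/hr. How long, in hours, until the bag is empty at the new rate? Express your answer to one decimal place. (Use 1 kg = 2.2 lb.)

4.9 hours

Initial rate:
Weight = 190 lb ÷ 2.2 lb/kg = 86.36364 kg
Dose = 0.94 mg/kg/hr × 86.36364 kg = 81.18182 mg/hr
Concentration = 485 mg ÷ 113 mL = 4.292035 mg/mL
Rate = 81.18182 mg/hr ÷ 4.292035 mg/mL = 18.91453 mL/hr
Volume infused so far = 18.91453 mL/hr × 3.6 hr = 68.0923 mL
Volume remaining = 113 − 68.0923 = 44.9077 mL
New rate:
Dose = 0.46 mg/kg/hr × 86.36364 kg = 39.72727 mg/hr
Rate = 39.72727 mg/hr ÷ 4.292035 mg/mL = 9.256045 mL/hr
Time remaining = 44.9077 mL ÷ 9.256045 mL/hr = 4.851716 hr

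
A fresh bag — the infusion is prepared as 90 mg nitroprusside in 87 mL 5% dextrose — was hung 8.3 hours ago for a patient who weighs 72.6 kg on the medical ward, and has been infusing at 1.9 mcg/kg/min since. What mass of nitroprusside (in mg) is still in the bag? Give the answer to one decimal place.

Dose = 1.9 mcg/kg/min × 72.6 kg = 137.94 mcg/min
137.94 mcg/min × 60 min/hr = 8276.4 mcg/hr
Concentration = 90 mg ÷ 87 mL = 1.034483 mg/mL = 1034.483 mcg/mL
Rate = 8276.4 mcg/hr ÷ 1034.483 mcg/mL = 8.00052 mL/hr
Volume infused = 8.00052 mL/hr × 8.3 hr = 66.40432 mL
Volume remaining = 87 − 66.40432 = 20.59568 mL
Drug remaining = 20.59568 mL × 1034.483 mcg/mL = 21305.88 mcg = 21.30588 mg

21.3 mg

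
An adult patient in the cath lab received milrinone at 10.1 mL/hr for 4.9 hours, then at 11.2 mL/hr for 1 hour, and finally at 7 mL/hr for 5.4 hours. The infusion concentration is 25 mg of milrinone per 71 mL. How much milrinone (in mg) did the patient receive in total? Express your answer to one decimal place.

Concentration = 25 mg ÷ 71 mL = 0.3521127 mg/mL
Stage 1: 10.1 mL/hr × 4.9 hr = 49.49 mL → 49.49 mL × 0.3521127 mg/mL = 17.42606 mg
Stage 2: 11.2 mL/hr × 1 hr = 11.2 mL → 11.2 mL × 0.3521127 mg/mL = 3.943662 mg
Stage 3: 7 mL/hr × 5.4 hr = 37.8 mL → 37.8 mL × 0.3521127 mg/mL = 13.30986 mg
Total = 17.42606 + 3.943662 + 13.30986 = 34.67958 mg

34.7 mg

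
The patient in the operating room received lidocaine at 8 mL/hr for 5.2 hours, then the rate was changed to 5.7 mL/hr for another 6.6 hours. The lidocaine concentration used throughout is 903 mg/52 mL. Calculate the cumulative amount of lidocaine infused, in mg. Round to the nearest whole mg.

Concentration = 903 mg ÷ 52 mL = 17.36538 mg/mL
Stage 1: 8 mL/hr × 5.2 hr = 41.6 mL → 41.6 mL × 17.36538 mg/mL = 722.4 mg
Stage 2: 5.7 mL/hr × 6.6 hr = 37.62 mL → 37.62 mL × 17.36538 mg/mL = 653.2858 mg
Total = 722.4 + 653.2858 = 1375.686 mg

1376 mg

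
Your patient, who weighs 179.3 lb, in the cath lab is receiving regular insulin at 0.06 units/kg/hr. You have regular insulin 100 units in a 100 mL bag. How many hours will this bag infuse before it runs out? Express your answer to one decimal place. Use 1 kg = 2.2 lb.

Weight = 179.3 lb ÷ 2.2 lb/kg = 81.5 kg
Dose = 0.06 units/kg/hr × 81.5 kg = 4.89 units/hr
Concentration = 100 units ÷ 100 mL = 1 units/mL
Rate = 4.89 units/hr ÷ 1 units/mL = 4.89 mL/hr
Duration = 100 mL ÷ 4.89 mL/hr = 20.4499 hr

20.4 hours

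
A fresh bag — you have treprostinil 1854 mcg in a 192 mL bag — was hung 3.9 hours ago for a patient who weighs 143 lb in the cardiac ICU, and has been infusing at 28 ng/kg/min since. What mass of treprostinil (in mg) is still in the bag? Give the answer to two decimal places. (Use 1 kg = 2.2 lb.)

Weight = 143 lb ÷ 2.2 lb/kg = 65 kg
Dose = 28 ng/kg/min × 65 kg = 1820 ng/min
1820 ng/min × 60 min/hr = 109200 ng/hr
Concentration = 1854 mcg ÷ 192 mL = 9.65625 mcg/mL = 9656.25 ng/mL
Rate = 109200 ng/hr ÷ 9656.25 ng/mL = 11.30874 mL/hr
Volume infused = 11.30874 mL/hr × 3.9 hr = 44.10408 mL
Volume remaining = 192 − 44.10408 = 147.8959 mL
Drug remaining = 147.8959 mL × 9656.25 ng/mL = 1428120 ng = 1.42812 mg

1.43 mg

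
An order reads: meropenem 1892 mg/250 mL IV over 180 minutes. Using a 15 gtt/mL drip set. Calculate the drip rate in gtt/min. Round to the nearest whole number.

21 gtt/min

250 mL ÷ (180 min) = 1.388889 mL/min
1.388889 mL/min × 15 gtt/mL = 20.83333 gtt/min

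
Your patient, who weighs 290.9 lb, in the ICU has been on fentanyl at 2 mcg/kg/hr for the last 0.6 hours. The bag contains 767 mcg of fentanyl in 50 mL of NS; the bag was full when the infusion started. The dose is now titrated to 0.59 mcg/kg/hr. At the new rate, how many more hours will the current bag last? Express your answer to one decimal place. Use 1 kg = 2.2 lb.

7.8 hours

Initial rate:
Weight = 290.9 lb ÷ 2.2 lb/kg = 132.2273 kg
Dose = 2 mcg/kg/hr × 132.2273 kg = 264.4545 mcg/hr
Concentration = 767 mcg ÷ 50 mL = 15.34 mcg/mL
Rate = 264.4545 mcg/hr ÷ 15.34 mcg/mL = 17.23954 mL/hr
Volume infused so far = 17.23954 mL/hr × 0.6 hr = 10.34372 mL
Volume remaining = 50 − 10.34372 = 39.65628 mL
New rate:
Dose = 0.59 mcg/kg/hr × 132.2273 kg = 78.01409 mcg/hr
Rate = 78.01409 mcg/hr ÷ 15.34 mcg/mL = 5.085664 mL/hr
Time remaining = 39.65628 mL ÷ 5.085664 mL/hr = 7.797659 hr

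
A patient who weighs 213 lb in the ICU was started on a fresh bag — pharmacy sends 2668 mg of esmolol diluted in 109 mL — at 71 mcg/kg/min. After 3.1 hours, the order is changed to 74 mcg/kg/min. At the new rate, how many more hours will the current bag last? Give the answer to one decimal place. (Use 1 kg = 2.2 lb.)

Initial rate:
Weight = 213 lb ÷ 2.2 lb/kg = 96.81818 kg
Dose = 71 mcg/kg/min × 96.81818 kg = 6874.091 mcg/min
6874.091 mcg/min × 60 min/hr = 412445.5 mcg/hr
Concentration = 2668 mg ÷ 109 mL = 24.47706 mg/mL = 24477.06 mcg/mL
Rate = 412445.5 mcg/hr ÷ 24477.06 mcg/mL = 16.85028 mL/hr
Volume infused so far = 16.85028 mL/hr × 3.1 hr = 52.23588 mL
Volume remaining = 109 − 52.23588 = 56.76412 mL
New rate:
Dose = 74 mcg/kg/min × 96.81818 kg = 7164.545 mcg/min
7164.545 mcg/min × 60 min/hr = 429872.7 mcg/hr
Rate = 429872.7 mcg/hr ÷ 24477.06 mcg/mL = 17.56227 mL/hr
Time remaining = 56.76412 mL ÷ 17.56227 mL/hr = 3.232164 hr

3.2 hours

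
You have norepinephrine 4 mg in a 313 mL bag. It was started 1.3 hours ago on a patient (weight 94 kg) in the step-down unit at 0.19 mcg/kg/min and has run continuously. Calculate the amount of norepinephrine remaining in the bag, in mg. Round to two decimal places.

Dose = 0.19 mcg/kg/min × 94 kg = 17.86 mcg/min
17.86 mcg/min × 60 min/hr = 1071.6 mcg/hr
Concentration = 4 mg ÷ 313 mL = 0.01277955 mg/mL = 12.77955 mcg/mL
Rate = 1071.6 mcg/hr ÷ 12.77955 mcg/mL = 83.8527 mL/hr
Volume infused = 83.8527 mL/hr × 1.3 hr = 109.0085 mL
Volume remaining = 313 − 109.0085 = 203.9915 mL
Drug remaining = 203.9915 mL × 12.77955 mcg/mL = 2606.92 mcg = 2.60692 mg

2.61 mg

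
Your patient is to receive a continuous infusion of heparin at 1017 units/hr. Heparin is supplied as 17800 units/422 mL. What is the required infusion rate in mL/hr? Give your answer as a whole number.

Concentration = 17800 units ÷ 422 mL = 42.18009 units/mL
Rate = 1017 units/hr ÷ 42.18009 units/mL = 24.1109 mL/hr

24 mL/hr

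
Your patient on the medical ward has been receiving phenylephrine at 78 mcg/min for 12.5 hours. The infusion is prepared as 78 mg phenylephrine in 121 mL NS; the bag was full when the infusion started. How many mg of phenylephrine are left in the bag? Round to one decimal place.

78 mcg/min × 60 min/hr = 4680 mcg/hr
Concentration = 78 mg ÷ 121 mL = 0.6446281 mg/mL = 644.6281 mcg/mL
Rate = 4680 mcg/hr ÷ 644.6281 mcg/mL = 7.26 mL/hr
Volume infused = 7.26 mL/hr × 12.5 hr = 90.75 mL
Volume remaining = 121 − 90.75 = 30.25 mL
Drug remaining = 30.25 mL × 644.6281 mcg/mL = 19500 mcg = 19.5 mg

19.5 mg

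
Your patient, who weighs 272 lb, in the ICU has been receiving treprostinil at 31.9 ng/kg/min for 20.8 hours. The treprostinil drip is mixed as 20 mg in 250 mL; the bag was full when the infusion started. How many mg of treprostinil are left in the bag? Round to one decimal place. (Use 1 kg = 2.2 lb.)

15.1 mg

Weight = 272 lb ÷ 2.2 lb/kg = 123.6364 kg
Dose = 31.9 ng/kg/min × 123.6364 kg = 3944 ng/min
3944 ng/min × 60 min/hr = 236640 ng/hr
Concentration = 20 mg ÷ 250 mL = 0.08 mg/mL = 80000 ng/mL
Rate = 236640 ng/hr ÷ 80000 ng/mL = 2.958 mL/hr
Volume infused = 2.958 mL/hr × 20.8 hr = 61.5264 mL
Volume remaining = 250 − 61.5264 = 188.4736 mL
Drug remaining = 188.4736 mL × 80000 ng/mL = 15077888 ng = 15.07789 mg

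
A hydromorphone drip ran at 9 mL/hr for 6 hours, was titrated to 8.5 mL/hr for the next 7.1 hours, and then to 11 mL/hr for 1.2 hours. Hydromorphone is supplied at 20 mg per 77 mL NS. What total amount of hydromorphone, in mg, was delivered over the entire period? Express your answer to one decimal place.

33.1 mg

Concentration = 20 mg ÷ 77 mL = 0.2597403 mg/mL
Stage 1: 9 mL/hr × 6 hr = 54 mL → 54 mL × 0.2597403 mg/mL = 14.02597 mg
Stage 2: 8.5 mL/hr × 7.1 hr = 60.35 mL → 60.35 mL × 0.2597403 mg/mL = 15.67532 mg
Stage 3: 11 mL/hr × 1.2 hr = 13.2 mL → 13.2 mL × 0.2597403 mg/mL = 3.428571 mg
Total = 14.02597 + 15.67532 + 3.428571 = 33.12987 mg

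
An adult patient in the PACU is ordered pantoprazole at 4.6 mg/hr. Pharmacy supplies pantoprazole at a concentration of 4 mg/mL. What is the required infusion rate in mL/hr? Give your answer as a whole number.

1 mL/hr

Rate = 4.6 mg/hr ÷ 4 mg/mL = 1.15 mL/hr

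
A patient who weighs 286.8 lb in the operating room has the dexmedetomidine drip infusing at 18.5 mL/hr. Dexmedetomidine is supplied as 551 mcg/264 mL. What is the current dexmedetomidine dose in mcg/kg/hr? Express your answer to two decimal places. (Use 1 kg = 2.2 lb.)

Weight = 286.8 lb ÷ 2.2 lb/kg = 130.3636 kg
Concentration = 551 mcg ÷ 264 mL = 2.087121 mcg/mL
Drug rate = 18.5 mL/hr × 2.087121 mcg/mL = 38.61174 mcg/hr
38.61174 mcg/hr ÷ 130.3636 kg = 0.2961849 mcg/kg/hr

0.30 mcg/kg/hr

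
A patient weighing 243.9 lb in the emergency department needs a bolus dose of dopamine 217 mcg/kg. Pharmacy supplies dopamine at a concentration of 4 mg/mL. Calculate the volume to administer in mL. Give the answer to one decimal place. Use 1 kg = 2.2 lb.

6.0 mL

Weight = 243.9 lb ÷ 2.2 lb/kg = 110.8636 kg
Dose = 217 mcg/kg × 110.8636 kg = 24057.41 mcg
Concentration = 4 mg/mL = 4000 mcg/mL
Volume = 24057.41 mcg ÷ 4000 mcg/mL = 6.014352 mL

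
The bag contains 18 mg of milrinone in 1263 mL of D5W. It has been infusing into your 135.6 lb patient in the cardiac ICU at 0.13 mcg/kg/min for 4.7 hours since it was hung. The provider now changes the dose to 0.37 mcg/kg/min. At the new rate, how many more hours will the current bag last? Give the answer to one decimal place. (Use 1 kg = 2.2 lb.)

11.5 hours

Initial rate:
Weight = 135.6 lb ÷ 2.2 lb/kg = 61.63636 kg
Dose = 0.13 mcg/kg/min × 61.63636 kg = 8.012727 mcg/min
8.012727 mcg/min × 60 min/hr = 480.7636 mcg/hr
Concentration = 18 mg ÷ 1263 mL = 0.01425178 mg/mL = 14.25178 mcg/mL
Rate = 480.7636 mcg/hr ÷ 14.25178 mcg/mL = 33.73358 mL/hr
Volume infused so far = 33.73358 mL/hr × 4.7 hr = 158.5478 mL
Volume remaining = 1263 − 158.5478 = 1104.452 mL
New rate:
Dose = 0.37 mcg/kg/min × 61.63636 kg = 22.80545 mcg/min
22.80545 mcg/min × 60 min/hr = 1368.327 mcg/hr
Rate = 1368.327 mcg/hr ÷ 14.25178 mcg/mL = 96.01096 mL/hr
Time remaining = 1104.452 mL ÷ 96.01096 mL/hr = 11.5034 hr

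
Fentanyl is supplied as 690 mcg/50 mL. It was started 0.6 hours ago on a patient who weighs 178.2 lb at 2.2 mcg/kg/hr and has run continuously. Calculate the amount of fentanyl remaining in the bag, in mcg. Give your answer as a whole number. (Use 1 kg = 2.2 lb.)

583 mcg

Weight = 178.2 lb ÷ 2.2 lb/kg = 81 kg
Dose = 2.2 mcg/kg/hr × 81 kg = 178.2 mcg/hr
Concentration = 690 mcg ÷ 50 mL = 13.8 mcg/mL
Rate = 178.2 mcg/hr ÷ 13.8 mcg/mL = 12.91304 mL/hr
Volume infused = 12.91304 mL/hr × 0.6 hr = 7.747826 mL
Volume remaining = 50 − 7.747826 = 42.25217 mL
Drug remaining = 42.25217 mL × 13.8 mcg/mL = 583.08 mcg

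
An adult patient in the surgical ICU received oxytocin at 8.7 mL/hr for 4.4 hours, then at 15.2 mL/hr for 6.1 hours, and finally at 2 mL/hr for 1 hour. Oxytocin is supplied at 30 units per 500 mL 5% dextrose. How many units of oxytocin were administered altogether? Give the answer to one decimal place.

Concentration = 30 units ÷ 500 mL = 0.06 units/mL
Stage 1: 8.7 mL/hr × 4.4 hr = 38.28 mL → 38.28 mL × 0.06 units/mL = 2.2968 units
Stage 2: 15.2 mL/hr × 6.1 hr = 92.72 mL → 92.72 mL × 0.06 units/mL = 5.5632 units
Stage 3: 2 mL/hr × 1 hr = 2 mL → 2 mL × 0.06 units/mL = 0.12 units
Total = 2.2968 + 5.5632 + 0.12 = 7.98 units

8.0 units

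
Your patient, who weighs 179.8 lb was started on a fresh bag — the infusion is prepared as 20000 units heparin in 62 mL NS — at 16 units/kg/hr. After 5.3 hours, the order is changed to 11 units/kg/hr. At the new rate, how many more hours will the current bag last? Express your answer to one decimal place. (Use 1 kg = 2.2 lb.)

14.5 hours

Initial rate:
Weight = 179.8 lb ÷ 2.2 lb/kg = 81.72727 kg
Dose = 16 units/kg/hr × 81.72727 kg = 1307.636 units/hr
Concentration = 20000 units ÷ 62 mL = 322.5806 units/mL
Rate = 1307.636 units/hr ÷ 322.5806 units/mL = 4.053673 mL/hr
Volume infused so far = 4.053673 mL/hr × 5.3 hr = 21.48447 mL
Volume remaining = 62 − 21.48447 = 40.51553 mL
New rate:
Dose = 11 units/kg/hr × 81.72727 kg = 899 units/hr
Rate = 899 units/hr ÷ 322.5806 units/mL = 2.7869 mL/hr
Time remaining = 40.51553 mL ÷ 2.7869 mL/hr = 14.53785 hr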